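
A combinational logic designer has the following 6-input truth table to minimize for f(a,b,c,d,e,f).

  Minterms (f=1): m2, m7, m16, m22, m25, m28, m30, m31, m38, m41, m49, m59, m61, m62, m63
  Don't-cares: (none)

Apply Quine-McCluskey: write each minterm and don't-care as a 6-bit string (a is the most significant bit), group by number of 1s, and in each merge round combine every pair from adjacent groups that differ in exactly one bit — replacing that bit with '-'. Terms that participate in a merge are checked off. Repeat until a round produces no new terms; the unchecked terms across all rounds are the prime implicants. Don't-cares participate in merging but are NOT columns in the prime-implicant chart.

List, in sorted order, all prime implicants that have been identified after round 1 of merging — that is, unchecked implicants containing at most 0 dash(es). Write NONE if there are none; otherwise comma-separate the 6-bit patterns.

000010, 000111, 010000, 011001, 100110, 101001, 110001

size-2^0 implicants → 000010  000111  010000  010110(✓)  011001  011100(✓)  011110(✓)  011111(✓)  100110  101001  110001  111011(✓)  111101(✓)  111110(✓)  111111(✓)
size-2^1 implicants → -11110(✓)  -11111(✓)  01-110  0111-0  01111-(✓)  111-11  1111-1  11111-(✓)
size-2^2 implicants → -1111-
Unchecked terms (primes): -1111-, 000010, 000111, 01-110, 010000, 011001, 0111-0, 100110, 101001, 110001, 111-11, 1111-1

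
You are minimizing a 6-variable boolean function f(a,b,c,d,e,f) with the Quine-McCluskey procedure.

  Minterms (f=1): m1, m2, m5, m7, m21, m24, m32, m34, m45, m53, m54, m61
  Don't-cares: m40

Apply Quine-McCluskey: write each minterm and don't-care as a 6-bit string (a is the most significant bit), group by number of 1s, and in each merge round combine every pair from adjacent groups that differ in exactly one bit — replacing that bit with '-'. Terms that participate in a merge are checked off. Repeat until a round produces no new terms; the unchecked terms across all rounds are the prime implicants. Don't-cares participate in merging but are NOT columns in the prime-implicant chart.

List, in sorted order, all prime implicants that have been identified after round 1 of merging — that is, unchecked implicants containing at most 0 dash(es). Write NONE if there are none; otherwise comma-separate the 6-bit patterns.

011000, 110110

[col 0] 000001*, 000010*, 000101*, 000111*, 010101*, 011000, 100000*, 100010*, 101000*, 101101*, 110101*, 110110, 111101*
[col 1] -00010, -10101, 0-0101, 000-01, 0001-1, 1-1101, 10-000, 1000-0, 11-101
Prime implicants: -00010, -10101, 0-0101, 000-01, 0001-1, 011000, 1-1101, 10-000, 1000-0, 11-101, 110110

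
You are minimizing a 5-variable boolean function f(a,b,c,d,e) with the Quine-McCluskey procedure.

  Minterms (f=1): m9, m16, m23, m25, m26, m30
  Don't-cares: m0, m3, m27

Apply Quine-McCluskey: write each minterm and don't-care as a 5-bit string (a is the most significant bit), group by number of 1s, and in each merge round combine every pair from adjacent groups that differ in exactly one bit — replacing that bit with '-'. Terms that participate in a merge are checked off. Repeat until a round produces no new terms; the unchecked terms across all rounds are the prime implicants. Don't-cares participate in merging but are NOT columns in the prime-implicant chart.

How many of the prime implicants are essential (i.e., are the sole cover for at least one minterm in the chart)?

4

[col 0] 00000*, 00011, 01001*, 10000*, 10111, 11001*, 11010*, 11011*, 11110*
[col 1] -0000, -1001, 11-10, 110-1, 1101-
Prime implicants: -0000, -1001, 00011, 10111, 11-10, 110-1, 1101-
PI chart (minterm → PIs covering it):
  9 | -1001  (sole → essential)
  16 | -0000  (sole → essential)
  23 | 10111  (sole → essential)
  25 | -1001,110-1
  26 | 11-10,1101-
  30 | 11-10  (sole → essential)
Essential prime implicants: -0000, -1001, 10111, 11-10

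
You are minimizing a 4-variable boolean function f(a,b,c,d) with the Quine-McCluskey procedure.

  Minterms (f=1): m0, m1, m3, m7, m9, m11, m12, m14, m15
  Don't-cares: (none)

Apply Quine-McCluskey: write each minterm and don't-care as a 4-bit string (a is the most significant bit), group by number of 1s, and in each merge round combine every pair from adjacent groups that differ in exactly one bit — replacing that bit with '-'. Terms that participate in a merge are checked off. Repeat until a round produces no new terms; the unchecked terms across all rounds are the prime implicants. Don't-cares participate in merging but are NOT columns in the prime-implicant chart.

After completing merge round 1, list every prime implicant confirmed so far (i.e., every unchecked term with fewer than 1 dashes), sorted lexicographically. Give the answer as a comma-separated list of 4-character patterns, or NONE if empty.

Round 0: 0000✓ 0001✓ 0011✓ 0111✓ 1001✓ 1011✓ 1100✓ 1110✓ 1111✓
Round 1: -001✓ -011✓ -111✓ 0-11✓ 00-1✓ 000- 1-11✓ 10-1✓ 11-0 111-
Round 2: --11 -0-1
PIs = {--11, -0-1, 000-, 11-0, 111-}

NONE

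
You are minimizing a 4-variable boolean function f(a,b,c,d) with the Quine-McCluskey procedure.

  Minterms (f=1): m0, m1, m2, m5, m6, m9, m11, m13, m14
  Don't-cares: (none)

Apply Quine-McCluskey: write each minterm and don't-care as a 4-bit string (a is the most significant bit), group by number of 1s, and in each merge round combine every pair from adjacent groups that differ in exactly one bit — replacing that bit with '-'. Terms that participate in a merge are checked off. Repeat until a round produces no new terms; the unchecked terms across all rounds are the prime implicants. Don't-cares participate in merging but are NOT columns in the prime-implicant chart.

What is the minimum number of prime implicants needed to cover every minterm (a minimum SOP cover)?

4

Round 0: 0000✓ 0001✓ 0010✓ 0101✓ 0110✓ 1001✓ 1011✓ 1101✓ 1110✓
Round 1: -001✓ -101✓ -110 0-01✓ 0-10 00-0 000- 1-01✓ 10-1
Round 2: --01
PIs = {--01, -110, 0-10, 00-0, 000-, 10-1}
Coverage chart:
  m0: 00-0,000-
  m1: --01,000-
  m2: 0-10,00-0
  m5: --01 ←essential
  m6: -110,0-10
  m9: --01,10-1
  m11: 10-1 ←essential
  m13: --01 ←essential
  m14: -110 ←essential
Essential: --01, -110, 10-1
Petrick residual → 00-0
Min cover (4 terms): c'd + bcd' + a'b'd' + ab'd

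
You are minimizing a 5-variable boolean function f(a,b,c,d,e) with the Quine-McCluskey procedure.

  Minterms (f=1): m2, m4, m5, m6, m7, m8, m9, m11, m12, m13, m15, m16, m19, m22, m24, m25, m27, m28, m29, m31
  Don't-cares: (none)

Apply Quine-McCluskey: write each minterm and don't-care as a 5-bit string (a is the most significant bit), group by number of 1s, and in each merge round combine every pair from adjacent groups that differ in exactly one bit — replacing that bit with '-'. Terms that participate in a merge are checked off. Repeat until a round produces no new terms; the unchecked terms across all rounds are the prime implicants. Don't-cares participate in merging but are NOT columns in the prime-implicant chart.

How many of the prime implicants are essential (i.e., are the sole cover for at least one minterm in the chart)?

6

size-2^0 implicants → 00010(✓)  00100(✓)  00101(✓)  00110(✓)  00111(✓)  01000(✓)  01001(✓)  01011(✓)  01100(✓)  01101(✓)  01111(✓)  10000(✓)  10011(✓)  10110(✓)  11000(✓)  11001(✓)  11011(✓)  11100(✓)  11101(✓)  11111(✓)
size-2^1 implicants → -0110  -1000(✓)  -1001(✓)  -1011(✓)  -1100(✓)  -1101(✓)  -1111(✓)  0-100(✓)  0-101(✓)  0-111(✓)  00-10  001-0(✓)  001-1(✓)  0010-(✓)  0011-(✓)  01-00(✓)  01-01(✓)  01-11(✓)  010-1(✓)  0100-(✓)  011-1(✓)  0110-(✓)  1-000  1-011  11-00(✓)  11-01(✓)  11-11(✓)  110-1(✓)  1100-(✓)  111-1(✓)  1110-(✓)
size-2^2 implicants → -1-00(✓)  -1-01(✓)  -1-11(✓)  -10-1(✓)  -100-(✓)  -11-1(✓)  -110-(✓)  0-1-1  0-10-  001--  01--1(✓)  01-0-(✓)  11--1(✓)  11-0-(✓)
size-2^3 implicants → -1--1  -1-0-
Unchecked terms (primes): -0110, -1--1, -1-0-, 0-1-1, 0-10-, 00-10, 001--, 1-000, 1-011
Minterm coverage:
  m2 ⊆ 00-10 [E]
  m4 ⊆ 0-10-,001--
  m5 ⊆ 0-1-1,0-10-,001--
  m6 ⊆ -0110,00-10,001--
  m7 ⊆ 0-1-1,001--
  m8 ⊆ -1-0- [E]
  m9 ⊆ -1--1,-1-0-
  m11 ⊆ -1--1 [E]
  m12 ⊆ -1-0-,0-10-
  m13 ⊆ -1--1,-1-0-,0-1-1,0-10-
  m15 ⊆ -1--1,0-1-1
  m16 ⊆ 1-000 [E]
  m19 ⊆ 1-011 [E]
  m22 ⊆ -0110 [E]
  m24 ⊆ -1-0-,1-000
  m25 ⊆ -1--1,-1-0-
  m27 ⊆ -1--1,1-011
  m28 ⊆ -1-0- [E]
  m29 ⊆ -1--1,-1-0-
  m31 ⊆ -1--1 [E]
E = {-0110, -1--1, -1-0-, 00-10, 1-000, 1-011}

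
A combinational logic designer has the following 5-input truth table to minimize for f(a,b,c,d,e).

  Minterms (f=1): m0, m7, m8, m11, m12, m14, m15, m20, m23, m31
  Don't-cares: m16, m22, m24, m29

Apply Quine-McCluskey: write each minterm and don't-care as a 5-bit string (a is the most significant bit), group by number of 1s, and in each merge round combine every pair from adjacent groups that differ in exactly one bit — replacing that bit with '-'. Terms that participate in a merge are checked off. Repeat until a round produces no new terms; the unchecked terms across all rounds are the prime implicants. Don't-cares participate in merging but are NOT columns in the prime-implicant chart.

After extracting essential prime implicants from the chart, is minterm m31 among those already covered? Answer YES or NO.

YES

size-2^0 implicants → 00000(✓)  00111(✓)  01000(✓)  01011(✓)  01100(✓)  01110(✓)  01111(✓)  10000(✓)  10100(✓)  10110(✓)  10111(✓)  11000(✓)  11101(✓)  11111(✓)
size-2^1 implicants → -0000(✓)  -0111(✓)  -1000(✓)  -1111(✓)  0-000(✓)  0-111(✓)  01-00  01-11  011-0  0111-  1-000(✓)  1-111(✓)  10-00  101-0  1011-  111-1
size-2^2 implicants → --000  --111
Unchecked terms (primes): --000, --111, 01-00, 01-11, 011-0, 0111-, 10-00, 101-0, 1011-, 111-1
Minterm coverage:
  m0 ⊆ --000 [E]
  m7 ⊆ --111 [E]
  m8 ⊆ --000,01-00
  m11 ⊆ 01-11 [E]
  m12 ⊆ 01-00,011-0
  m14 ⊆ 011-0,0111-
  m15 ⊆ --111,01-11,0111-
  m20 ⊆ 10-00,101-0
  m23 ⊆ --111,1011-
  m31 ⊆ --111,111-1
E = {--000, --111, 01-11}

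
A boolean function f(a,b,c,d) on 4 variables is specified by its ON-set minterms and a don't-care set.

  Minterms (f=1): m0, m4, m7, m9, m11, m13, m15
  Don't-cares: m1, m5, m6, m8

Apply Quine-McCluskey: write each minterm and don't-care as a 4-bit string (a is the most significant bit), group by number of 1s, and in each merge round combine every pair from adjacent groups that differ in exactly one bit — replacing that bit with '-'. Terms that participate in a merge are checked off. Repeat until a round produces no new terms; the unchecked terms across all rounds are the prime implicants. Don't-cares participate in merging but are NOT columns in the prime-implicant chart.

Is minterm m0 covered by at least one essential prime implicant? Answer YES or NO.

NO

Round 0: 0000✓ 0001✓ 0100✓ 0101✓ 0110✓ 0111✓ 1000✓ 1001✓ 1011✓ 1101✓ 1111✓
Round 1: -000✓ -001✓ -101✓ -111✓ 0-00✓ 0-01✓ 000-✓ 01-0✓ 01-1✓ 010-✓ 011-✓ 1-01✓ 1-11✓ 10-1✓ 100-✓ 11-1✓
Round 2: --01 -00- -1-1 0-0- 01-- 1--1
PIs = {--01, -00-, -1-1, 0-0-, 01--, 1--1}
Coverage chart:
  m0: -00-,0-0-
  m4: 0-0-,01--
  m7: -1-1,01--
  m9: --01,-00-,1--1
  m11: 1--1 ←essential
  m13: --01,-1-1,1--1
  m15: -1-1,1--1
Essential: 1--1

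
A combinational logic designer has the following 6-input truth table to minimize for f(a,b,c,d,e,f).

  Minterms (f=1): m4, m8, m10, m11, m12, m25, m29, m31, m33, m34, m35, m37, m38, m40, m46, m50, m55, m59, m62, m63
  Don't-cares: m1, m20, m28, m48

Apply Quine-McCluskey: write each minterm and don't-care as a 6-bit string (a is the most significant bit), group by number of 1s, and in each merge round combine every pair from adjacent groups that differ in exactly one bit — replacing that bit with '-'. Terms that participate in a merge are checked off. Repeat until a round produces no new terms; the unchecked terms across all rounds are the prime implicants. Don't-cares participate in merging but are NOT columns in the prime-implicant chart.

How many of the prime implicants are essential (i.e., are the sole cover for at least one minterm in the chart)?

7

Round 0: 000001✓ 000100✓ 001000✓ 001010✓ 001011✓ 001100✓ 010100✓ 011001✓ 011100✓ 011101✓ 011111✓ 100001✓ 100010✓ 100011✓ 100101✓ 100110✓ 101000✓ 101110✓ 110000✓ 110010✓ 110111✓ 111011✓ 111110✓ 111111✓
Round 1: -00001 -01000 -11111 0-0100✓ 0-1100✓ 00-100✓ 001-00 0010-0 00101- 01-100✓ 011-01 0111-1 01110- 1-0010 1-1110 10-110 100-01 100-10 1000-1 10001- 11-111 1100-0 111-11 11111-
Round 2: 0--100
PIs = {-00001, -01000, -11111, 0--100, 001-00, 0010-0, 00101-, 011-01, 0111-1, 01110-, 1-0010, 1-1110, 10-110, 100-01, 100-10, 1000-1, 10001-, 11-111, 1100-0, 111-11, 11111-}
Coverage chart:
  m4: 0--100 ←essential
  m8: -01000,001-00,0010-0
  m10: 0010-0,00101-
  m11: 00101- ←essential
  m12: 0--100,001-00
  m25: 011-01 ←essential
  m29: 011-01,0111-1,01110-
  m31: -11111,0111-1
  m33: -00001,100-01,1000-1
  m34: 1-0010,100-10,10001-
  m35: 1000-1,10001-
  m37: 100-01 ←essential
  m38: 10-110,100-10
  m40: -01000 ←essential
  m46: 1-1110,10-110
  m50: 1-0010,1100-0
  m55: 11-111 ←essential
  m59: 111-11 ←essential
  m62: 1-1110,11111-
  m63: -11111,11-111,111-11,11111-
Essential: -01000, 0--100, 00101-, 011-01, 100-01, 11-111, 111-11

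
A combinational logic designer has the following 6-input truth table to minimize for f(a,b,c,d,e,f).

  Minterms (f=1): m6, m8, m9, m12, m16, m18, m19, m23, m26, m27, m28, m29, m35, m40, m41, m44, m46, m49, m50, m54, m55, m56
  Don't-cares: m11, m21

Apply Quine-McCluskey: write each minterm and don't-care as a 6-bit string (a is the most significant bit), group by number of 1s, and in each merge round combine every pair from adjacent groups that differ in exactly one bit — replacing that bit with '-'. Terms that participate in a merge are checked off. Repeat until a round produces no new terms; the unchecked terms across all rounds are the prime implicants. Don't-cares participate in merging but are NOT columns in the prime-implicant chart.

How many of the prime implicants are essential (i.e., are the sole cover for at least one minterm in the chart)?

8

size-2^0 implicants → 000110  001000(✓)  001001(✓)  001011(✓)  001100(✓)  010000(✓)  010010(✓)  010011(✓)  010101(✓)  010111(✓)  011010(✓)  011011(✓)  011100(✓)  011101(✓)  100011  101000(✓)  101001(✓)  101100(✓)  101110(✓)  110001  110010(✓)  110110(✓)  110111(✓)  111000(✓)
size-2^1 implicants → -01000(✓)  -01001(✓)  -01100(✓)  -10010  -10111  0-1011  0-1100  001-00(✓)  0010-1  00100-(✓)  01-010(✓)  01-011(✓)  01-101  010-11  0100-0  01001-(✓)  0101-1  01101-(✓)  01110-  1-1000  101-00(✓)  10100-(✓)  1011-0  110-10  11011-
size-2^2 implicants → -01-00  -0100-  01-01-
Unchecked terms (primes): -01-00, -0100-, -10010, -10111, 0-1011, 0-1100, 000110, 0010-1, 01-01-, 01-101, 010-11, 0100-0, 0101-1, 01110-, 1-1000, 100011, 1011-0, 110-10, 110001, 11011-
Minterm coverage:
  m6 ⊆ 000110 [E]
  m8 ⊆ -01-00,-0100-
  m9 ⊆ -0100-,0010-1
  m12 ⊆ -01-00,0-1100
  m16 ⊆ 0100-0 [E]
  m18 ⊆ -10010,01-01-,0100-0
  m19 ⊆ 01-01-,010-11
  m23 ⊆ -10111,010-11,0101-1
  m26 ⊆ 01-01- [E]
  m27 ⊆ 0-1011,01-01-
  m28 ⊆ 0-1100,01110-
  m29 ⊆ 01-101,01110-
  m35 ⊆ 100011 [E]
  m40 ⊆ -01-00,-0100-,1-1000
  m41 ⊆ -0100- [E]
  m44 ⊆ -01-00,1011-0
  m46 ⊆ 1011-0 [E]
  m49 ⊆ 110001 [E]
  m50 ⊆ -10010,110-10
  m54 ⊆ 110-10,11011-
  m55 ⊆ -10111,11011-
  m56 ⊆ 1-1000 [E]
E = {-0100-, 000110, 01-01-, 0100-0, 1-1000, 100011, 1011-0, 110001}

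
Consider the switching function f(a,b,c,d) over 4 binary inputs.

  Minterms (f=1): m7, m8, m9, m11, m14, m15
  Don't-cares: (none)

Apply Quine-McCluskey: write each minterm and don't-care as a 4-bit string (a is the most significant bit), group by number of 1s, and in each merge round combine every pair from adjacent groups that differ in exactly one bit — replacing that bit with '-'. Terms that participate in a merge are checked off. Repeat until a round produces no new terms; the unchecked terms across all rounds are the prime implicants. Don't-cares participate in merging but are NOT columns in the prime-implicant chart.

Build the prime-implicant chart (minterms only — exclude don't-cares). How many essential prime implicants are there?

3

Round 0: 0111✓ 1000✓ 1001✓ 1011✓ 1110✓ 1111✓
Round 1: -111 1-11 10-1 100- 111-
PIs = {-111, 1-11, 10-1, 100-, 111-}
Coverage chart:
  m7: -111 ←essential
  m8: 100- ←essential
  m9: 10-1,100-
  m11: 1-11,10-1
  m14: 111- ←essential
  m15: -111,1-11,111-
Essential: -111, 100-, 111-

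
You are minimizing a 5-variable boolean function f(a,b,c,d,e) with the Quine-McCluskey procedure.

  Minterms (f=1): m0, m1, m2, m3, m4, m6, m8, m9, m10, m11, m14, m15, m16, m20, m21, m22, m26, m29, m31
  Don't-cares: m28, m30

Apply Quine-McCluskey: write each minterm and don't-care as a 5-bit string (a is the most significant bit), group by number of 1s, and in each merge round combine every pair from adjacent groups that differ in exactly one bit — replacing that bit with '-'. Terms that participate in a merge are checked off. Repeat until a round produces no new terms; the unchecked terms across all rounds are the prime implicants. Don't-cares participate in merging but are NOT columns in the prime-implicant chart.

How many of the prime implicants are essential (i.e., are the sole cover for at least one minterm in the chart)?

4

Round 0: 00000✓ 00001✓ 00010✓ 00011✓ 00100✓ 00110✓ 01000✓ 01001✓ 01010✓ 01011✓ 01110✓ 01111✓ 10000✓ 10100✓ 10101✓ 10110✓ 11010✓ 11100✓ 11101✓ 11110✓ 11111✓
Round 1: -0000✓ -0100✓ -0110✓ -1010✓ -1110✓ -1111✓ 0-000✓ 0-001✓ 0-010✓ 0-011✓ 0-110✓ 00-00✓ 00-10✓ 000-0✓ 000-1✓ 0000-✓ 0001-✓ 001-0✓ 01-10✓ 01-11✓ 010-0✓ 010-1✓ 0100-✓ 0101-✓ 0111-✓ 1-100✓ 1-101✓ 1-110✓ 10-00✓ 101-0✓ 1010-✓ 11-10✓ 111-0✓ 111-1✓ 1110-✓ 1111-✓
Round 2: --110 -0-00 -01-0 -1-10 -111- 0--10 0-0-0✓ 0-0-1✓ 0-00-✓ 0-01-✓ 00--0 000--✓ 01-1- 010--✓ 1-1-0 1-10- 111--
Round 3: 0-0--
PIs = {--110, -0-00, -01-0, -1-10, -111-, 0--10, 0-0--, 00--0, 01-1-, 1-1-0, 1-10-, 111--}
Coverage chart:
  m0: -0-00,0-0--,00--0
  m1: 0-0-- ←essential
  m2: 0--10,0-0--,00--0
  m3: 0-0-- ←essential
  m4: -0-00,-01-0,00--0
  m6: --110,-01-0,0--10,00--0
  m8: 0-0-- ←essential
  m9: 0-0-- ←essential
  m10: -1-10,0--10,0-0--,01-1-
  m11: 0-0--,01-1-
  m14: --110,-1-10,-111-,0--10,01-1-
  m15: -111-,01-1-
  m16: -0-00 ←essential
  m20: -0-00,-01-0,1-1-0,1-10-
  m21: 1-10- ←essential
  m22: --110,-01-0,1-1-0
  m26: -1-10 ←essential
  m29: 1-10-,111--
  m31: -111-,111--
Essential: -0-00, -1-10, 0-0--, 1-10-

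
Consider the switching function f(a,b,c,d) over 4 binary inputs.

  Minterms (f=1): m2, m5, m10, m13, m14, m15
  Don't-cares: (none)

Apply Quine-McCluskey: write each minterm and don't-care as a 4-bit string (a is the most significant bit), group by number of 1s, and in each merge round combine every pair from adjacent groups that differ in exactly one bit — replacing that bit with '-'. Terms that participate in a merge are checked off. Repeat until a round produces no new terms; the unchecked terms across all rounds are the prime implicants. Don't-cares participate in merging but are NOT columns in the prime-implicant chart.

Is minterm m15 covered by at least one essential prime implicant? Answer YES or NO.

NO

[col 0] 0010*, 0101*, 1010*, 1101*, 1110*, 1111*
[col 1] -010, -101, 1-10, 11-1, 111-
Prime implicants: -010, -101, 1-10, 11-1, 111-
PI chart (minterm → PIs covering it):
  2 | -010  (sole → essential)
  5 | -101  (sole → essential)
  10 | -010,1-10
  13 | -101,11-1
  14 | 1-10,111-
  15 | 11-1,111-
Essential prime implicants: -010, -101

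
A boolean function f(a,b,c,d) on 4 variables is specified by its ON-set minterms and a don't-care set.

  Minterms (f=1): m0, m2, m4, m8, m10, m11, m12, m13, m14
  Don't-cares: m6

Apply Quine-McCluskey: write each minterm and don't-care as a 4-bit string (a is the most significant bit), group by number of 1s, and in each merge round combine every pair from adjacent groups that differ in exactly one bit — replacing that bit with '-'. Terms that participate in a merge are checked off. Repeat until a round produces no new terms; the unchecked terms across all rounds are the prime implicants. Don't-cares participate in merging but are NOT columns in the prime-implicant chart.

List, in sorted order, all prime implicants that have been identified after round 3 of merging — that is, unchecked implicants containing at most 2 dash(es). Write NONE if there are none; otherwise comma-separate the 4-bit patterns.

101-, 110-

[col 0] 0000*, 0010*, 0100*, 0110*, 1000*, 1010*, 1011*, 1100*, 1101*, 1110*
[col 1] -000*, -010*, -100*, -110*, 0-00*, 0-10*, 00-0*, 01-0*, 1-00*, 1-10*, 10-0*, 101-, 11-0*, 110-
[col 2] --00*, --10*, -0-0*, -1-0*, 0--0*, 1--0*
[col 3] ---0
Prime implicants: ---0, 101-, 110-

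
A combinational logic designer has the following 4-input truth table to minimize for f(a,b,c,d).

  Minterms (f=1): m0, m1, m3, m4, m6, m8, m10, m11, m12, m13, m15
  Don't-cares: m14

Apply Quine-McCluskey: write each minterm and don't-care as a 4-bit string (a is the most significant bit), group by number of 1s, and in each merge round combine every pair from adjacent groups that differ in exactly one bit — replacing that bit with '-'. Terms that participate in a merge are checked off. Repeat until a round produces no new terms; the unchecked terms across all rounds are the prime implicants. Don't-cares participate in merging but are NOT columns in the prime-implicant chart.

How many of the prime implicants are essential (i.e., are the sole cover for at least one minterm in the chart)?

2

[col 0] 0000*, 0001*, 0011*, 0100*, 0110*, 1000*, 1010*, 1011*, 1100*, 1101*, 1110*, 1111*
[col 1] -000*, -011, -100*, -110*, 0-00*, 00-1, 000-, 01-0*, 1-00*, 1-10*, 1-11*, 10-0*, 101-*, 11-0*, 11-1*, 110-*, 111-*
[col 2] --00, -1-0, 1--0, 1-1-, 11--
Prime implicants: --00, -011, -1-0, 00-1, 000-, 1--0, 1-1-, 11--
PI chart (minterm → PIs covering it):
  0 | --00,000-
  1 | 00-1,000-
  3 | -011,00-1
  4 | --00,-1-0
  6 | -1-0  (sole → essential)
  8 | --00,1--0
  10 | 1--0,1-1-
  11 | -011,1-1-
  12 | --00,-1-0,1--0,11--
  13 | 11--  (sole → essential)
  15 | 1-1-,11--
Essential prime implicants: -1-0, 11--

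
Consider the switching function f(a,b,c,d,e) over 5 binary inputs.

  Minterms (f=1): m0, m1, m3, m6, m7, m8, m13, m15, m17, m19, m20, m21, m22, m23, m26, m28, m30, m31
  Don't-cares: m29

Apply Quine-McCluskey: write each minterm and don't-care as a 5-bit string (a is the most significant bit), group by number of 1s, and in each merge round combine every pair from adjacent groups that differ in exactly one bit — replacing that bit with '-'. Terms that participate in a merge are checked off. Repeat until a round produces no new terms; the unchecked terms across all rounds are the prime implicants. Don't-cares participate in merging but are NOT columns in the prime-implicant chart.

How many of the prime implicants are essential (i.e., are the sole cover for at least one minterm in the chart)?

5

[col 0] 00000*, 00001*, 00011*, 00110*, 00111*, 01000*, 01101*, 01111*, 10001*, 10011*, 10100*, 10101*, 10110*, 10111*, 11010*, 11100*, 11101*, 11110*, 11111*
[col 1] -0001*, -0011*, -0110*, -0111*, -1101*, -1111*, 0-000, 0-111*, 00-11*, 000-1*, 0000-, 0011-*, 011-1*, 1-100*, 1-101*, 1-110*, 1-111*, 10-01*, 10-11*, 100-1*, 101-0*, 101-1*, 1010-*, 1011-*, 11-10, 111-0*, 111-1*, 1110-*, 1111-*
[col 2] --111, -0-11, -00-1, -011-, -11-1, 1-1-0*, 1-1-1*, 1-10-*, 1-11-*, 10--1, 101--*, 111--*
[col 3] 1-1--
Prime implicants: --111, -0-11, -00-1, -011-, -11-1, 0-000, 0000-, 1-1--, 10--1, 11-10
PI chart (minterm → PIs covering it):
  0 | 0-000,0000-
  1 | -00-1,0000-
  3 | -0-11,-00-1
  6 | -011-  (sole → essential)
  7 | --111,-0-11,-011-
  8 | 0-000  (sole → essential)
  13 | -11-1  (sole → essential)
  15 | --111,-11-1
  17 | -00-1,10--1
  19 | -0-11,-00-1,10--1
  20 | 1-1--  (sole → essential)
  21 | 1-1--,10--1
  22 | -011-,1-1--
  23 | --111,-0-11,-011-,1-1--,10--1
  26 | 11-10  (sole → essential)
  28 | 1-1--  (sole → essential)
  30 | 1-1--,11-10
  31 | --111,-11-1,1-1--
Essential prime implicants: -011-, -11-1, 0-000, 1-1--, 11-10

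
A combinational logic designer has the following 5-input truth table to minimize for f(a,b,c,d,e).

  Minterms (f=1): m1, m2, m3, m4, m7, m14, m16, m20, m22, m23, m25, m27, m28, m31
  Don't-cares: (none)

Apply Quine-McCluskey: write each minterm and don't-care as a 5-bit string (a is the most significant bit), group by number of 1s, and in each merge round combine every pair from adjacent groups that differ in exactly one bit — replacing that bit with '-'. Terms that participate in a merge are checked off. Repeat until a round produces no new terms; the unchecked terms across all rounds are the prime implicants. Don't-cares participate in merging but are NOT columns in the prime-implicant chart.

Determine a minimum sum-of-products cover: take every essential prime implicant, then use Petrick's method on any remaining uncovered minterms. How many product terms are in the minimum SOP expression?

10

size-2^0 implicants → 00001(✓)  00010(✓)  00011(✓)  00100(✓)  00111(✓)  01110  10000(✓)  10100(✓)  10110(✓)  10111(✓)  11001(✓)  11011(✓)  11100(✓)  11111(✓)
size-2^1 implicants → -0100  -0111  00-11  000-1  0001-  1-100  1-111  10-00  101-0  1011-  11-11  110-1
Unchecked terms (primes): -0100, -0111, 00-11, 000-1, 0001-, 01110, 1-100, 1-111, 10-00, 101-0, 1011-, 11-11, 110-1
Minterm coverage:
  m1 ⊆ 000-1 [E]
  m2 ⊆ 0001- [E]
  m3 ⊆ 00-11,000-1,0001-
  m4 ⊆ -0100 [E]
  m7 ⊆ -0111,00-11
  m14 ⊆ 01110 [E]
  m16 ⊆ 10-00 [E]
  m20 ⊆ -0100,1-100,10-00,101-0
  m22 ⊆ 101-0,1011-
  m23 ⊆ -0111,1-111,1011-
  m25 ⊆ 110-1 [E]
  m27 ⊆ 11-11,110-1
  m28 ⊆ 1-100 [E]
  m31 ⊆ 1-111,11-11
E = {-0100, 000-1, 0001-, 01110, 1-100, 10-00, 110-1}
Petrick residual → -0111, 1-111, 101-0
Cover = b'cd'e' + b'cde + a'b'c'e + a'b'c'd + a'bcde' + acd'e' + acde + ab'd'e' + ab'ce' + abc'e  |cover|=10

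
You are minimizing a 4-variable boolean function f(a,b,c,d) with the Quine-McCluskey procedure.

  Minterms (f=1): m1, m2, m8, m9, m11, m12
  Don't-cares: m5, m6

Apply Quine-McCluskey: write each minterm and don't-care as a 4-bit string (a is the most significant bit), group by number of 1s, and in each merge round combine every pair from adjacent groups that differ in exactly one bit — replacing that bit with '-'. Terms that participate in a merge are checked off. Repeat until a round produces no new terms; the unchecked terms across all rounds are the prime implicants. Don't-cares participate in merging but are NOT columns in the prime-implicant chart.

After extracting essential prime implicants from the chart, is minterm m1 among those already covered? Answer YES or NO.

[col 0] 0001*, 0010*, 0101*, 0110*, 1000*, 1001*, 1011*, 1100*
[col 1] -001, 0-01, 0-10, 1-00, 10-1, 100-
Prime implicants: -001, 0-01, 0-10, 1-00, 10-1, 100-
PI chart (minterm → PIs covering it):
  1 | -001,0-01
  2 | 0-10  (sole → essential)
  8 | 1-00,100-
  9 | -001,10-1,100-
  11 | 10-1  (sole → essential)
  12 | 1-00  (sole → essential)
Essential prime implicants: 0-10, 1-00, 10-1

NO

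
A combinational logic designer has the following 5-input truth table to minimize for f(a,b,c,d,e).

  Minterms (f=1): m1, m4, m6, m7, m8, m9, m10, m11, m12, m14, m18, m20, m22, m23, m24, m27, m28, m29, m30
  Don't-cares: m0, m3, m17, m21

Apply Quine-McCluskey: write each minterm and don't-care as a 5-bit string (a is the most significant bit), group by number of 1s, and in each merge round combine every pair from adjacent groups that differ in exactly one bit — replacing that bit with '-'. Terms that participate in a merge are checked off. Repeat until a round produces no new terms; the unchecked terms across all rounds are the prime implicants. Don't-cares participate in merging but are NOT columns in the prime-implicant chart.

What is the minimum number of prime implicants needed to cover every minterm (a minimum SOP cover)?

[col 0] 00000*, 00001*, 00011*, 00100*, 00110*, 00111*, 01000*, 01001*, 01010*, 01011*, 01100*, 01110*, 10001*, 10010*, 10100*, 10101*, 10110*, 10111*, 11000*, 11011*, 11100*, 11101*, 11110*
[col 1] -0001, -0100*, -0110*, -0111*, -1000*, -1011, -1100*, -1110*, 0-000*, 0-001*, 0-011*, 0-100*, 0-110*, 00-00*, 00-11, 000-1*, 0000-*, 001-0*, 0011-*, 01-00*, 01-10*, 010-0*, 010-1*, 0100-*, 0101-*, 011-0*, 1-100*, 1-101*, 1-110*, 10-01, 10-10, 101-0*, 101-1*, 1010-*, 1011-*, 11-00*, 111-0*, 1110-*
[col 2] --100*, --110*, -01-0*, -011-, -1-00, -11-0*, 0--00, 0-0-1, 0-00-, 0-1-0*, 01--0, 010--, 1-1-0*, 1-10-, 101--
[col 3] --1-0
Prime implicants: --1-0, -0001, -011-, -1-00, -1011, 0--00, 0-0-1, 0-00-, 00-11, 01--0, 010--, 1-10-, 10-01, 10-10, 101--
PI chart (minterm → PIs covering it):
  1 | -0001,0-0-1,0-00-
  4 | --1-0,0--00
  6 | --1-0,-011-
  7 | -011-,00-11
  8 | -1-00,0--00,0-00-,01--0,010--
  9 | 0-0-1,0-00-,010--
  10 | 01--0,010--
  11 | -1011,0-0-1,010--
  12 | --1-0,-1-00,0--00,01--0
  14 | --1-0,01--0
  18 | 10-10  (sole → essential)
  20 | --1-0,1-10-,101--
  22 | --1-0,-011-,10-10,101--
  23 | -011-,101--
  24 | -1-00  (sole → essential)
  27 | -1011  (sole → essential)
  28 | --1-0,-1-00,1-10-
  29 | 1-10-  (sole → essential)
  30 | --1-0  (sole → essential)
Essential prime implicants: --1-0, -1-00, -1011, 1-10-, 10-10
Petrick residual → -0001, -011-, 010--
Minimum SOP uses 8 PIs: ce' + b'c'd'e + b'cd + bd'e' + bc'de + a'bc' + acd' + ab'de'

8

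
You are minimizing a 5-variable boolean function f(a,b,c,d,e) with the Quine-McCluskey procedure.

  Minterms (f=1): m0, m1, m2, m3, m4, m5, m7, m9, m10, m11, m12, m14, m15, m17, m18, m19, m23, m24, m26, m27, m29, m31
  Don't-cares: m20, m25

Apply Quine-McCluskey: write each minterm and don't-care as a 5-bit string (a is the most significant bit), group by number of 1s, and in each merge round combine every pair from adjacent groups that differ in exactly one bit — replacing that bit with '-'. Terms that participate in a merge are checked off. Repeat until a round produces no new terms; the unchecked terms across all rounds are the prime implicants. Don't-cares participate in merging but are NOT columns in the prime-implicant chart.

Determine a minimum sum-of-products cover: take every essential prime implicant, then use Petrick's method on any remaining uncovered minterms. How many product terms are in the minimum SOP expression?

size-2^0 implicants → 00000(✓)  00001(✓)  00010(✓)  00011(✓)  00100(✓)  00101(✓)  00111(✓)  01001(✓)  01010(✓)  01011(✓)  01100(✓)  01110(✓)  01111(✓)  10001(✓)  10010(✓)  10011(✓)  10100(✓)  10111(✓)  11000(✓)  11001(✓)  11010(✓)  11011(✓)  11101(✓)  11111(✓)
size-2^1 implicants → -0001(✓)  -0010(✓)  -0011(✓)  -0100  -0111(✓)  -1001(✓)  -1010(✓)  -1011(✓)  -1111(✓)  0-001(✓)  0-010(✓)  0-011(✓)  0-100  0-111(✓)  00-00(✓)  00-01(✓)  00-11(✓)  000-0(✓)  000-1(✓)  0000-(✓)  0001-(✓)  001-1(✓)  0010-(✓)  01-10(✓)  01-11(✓)  010-1(✓)  0101-(✓)  011-0  0111-(✓)  1-001(✓)  1-010(✓)  1-011(✓)  1-111(✓)  10-11(✓)  100-1(✓)  1001-(✓)  11-01(✓)  11-11(✓)  110-0(✓)  110-1(✓)  1100-(✓)  1101-(✓)  111-1(✓)
size-2^2 implicants → --001(✓)  --010(✓)  --011(✓)  --111(✓)  -0-11(✓)  -00-1(✓)  -001-(✓)  -1-11(✓)  -10-1(✓)  -101-(✓)  0--11(✓)  0-0-1(✓)  0-01-(✓)  00--1  00-0-  000--  01-1-  1--11(✓)  1-0-1(✓)  1-01-(✓)  11--1  110--
size-2^3 implicants → ---11  --0-1  --01-
Unchecked terms (primes): ---11, --0-1, --01-, -0100, 0-100, 00--1, 00-0-, 000--, 01-1-, 011-0, 11--1, 110--
Minterm coverage:
  m0 ⊆ 00-0-,000--
  m1 ⊆ --0-1,00--1,00-0-,000--
  m2 ⊆ --01-,000--
  m3 ⊆ ---11,--0-1,--01-,00--1,000--
  m4 ⊆ -0100,0-100,00-0-
  m5 ⊆ 00--1,00-0-
  m7 ⊆ ---11,00--1
  m9 ⊆ --0-1 [E]
  m10 ⊆ --01-,01-1-
  m11 ⊆ ---11,--0-1,--01-,01-1-
  m12 ⊆ 0-100,011-0
  m14 ⊆ 01-1-,011-0
  m15 ⊆ ---11,01-1-
  m17 ⊆ --0-1 [E]
  m18 ⊆ --01- [E]
  m19 ⊆ ---11,--0-1,--01-
  m23 ⊆ ---11 [E]
  m24 ⊆ 110-- [E]
  m26 ⊆ --01-,110--
  m27 ⊆ ---11,--0-1,--01-,11--1,110--
  m29 ⊆ 11--1 [E]
  m31 ⊆ ---11,11--1
E = {---11, --0-1, --01-, 11--1, 110--}
Petrick residual → 00-0-, 011-0
Cover = de + c'e + c'd + a'b'd' + a'bce' + abe + abc'  |cover|=7

7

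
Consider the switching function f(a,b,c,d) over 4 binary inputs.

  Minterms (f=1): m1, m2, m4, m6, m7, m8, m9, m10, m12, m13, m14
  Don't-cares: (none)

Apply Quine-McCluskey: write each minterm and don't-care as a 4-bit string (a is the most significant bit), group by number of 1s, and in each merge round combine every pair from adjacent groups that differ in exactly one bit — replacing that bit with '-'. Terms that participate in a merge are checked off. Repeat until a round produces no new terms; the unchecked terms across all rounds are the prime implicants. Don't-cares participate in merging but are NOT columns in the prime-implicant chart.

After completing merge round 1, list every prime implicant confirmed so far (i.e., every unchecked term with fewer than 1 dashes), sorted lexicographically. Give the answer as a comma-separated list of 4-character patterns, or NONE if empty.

NONE

Round 0: 0001✓ 0010✓ 0100✓ 0110✓ 0111✓ 1000✓ 1001✓ 1010✓ 1100✓ 1101✓ 1110✓
Round 1: -001 -010✓ -100✓ -110✓ 0-10✓ 01-0✓ 011- 1-00✓ 1-01✓ 1-10✓ 10-0✓ 100-✓ 11-0✓ 110-✓
Round 2: --10 -1-0 1--0 1-0-
PIs = {--10, -001, -1-0, 011-, 1--0, 1-0-}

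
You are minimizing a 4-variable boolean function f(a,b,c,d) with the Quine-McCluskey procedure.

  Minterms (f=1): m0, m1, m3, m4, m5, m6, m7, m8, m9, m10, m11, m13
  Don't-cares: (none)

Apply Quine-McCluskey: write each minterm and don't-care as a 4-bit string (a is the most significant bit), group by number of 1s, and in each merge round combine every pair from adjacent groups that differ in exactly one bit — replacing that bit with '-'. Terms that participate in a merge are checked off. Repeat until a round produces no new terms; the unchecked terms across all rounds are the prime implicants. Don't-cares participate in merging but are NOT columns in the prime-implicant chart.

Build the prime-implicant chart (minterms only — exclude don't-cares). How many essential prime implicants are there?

[col 0] 0000*, 0001*, 0011*, 0100*, 0101*, 0110*, 0111*, 1000*, 1001*, 1010*, 1011*, 1101*
[col 1] -000*, -001*, -011*, -101*, 0-00*, 0-01*, 0-11*, 00-1*, 000-*, 01-0*, 01-1*, 010-*, 011-*, 1-01*, 10-0*, 10-1*, 100-*, 101-*
[col 2] --01, -0-1, -00-, 0--1, 0-0-, 01--, 10--
Prime implicants: --01, -0-1, -00-, 0--1, 0-0-, 01--, 10--
PI chart (minterm → PIs covering it):
  0 | -00-,0-0-
  1 | --01,-0-1,-00-,0--1,0-0-
  3 | -0-1,0--1
  4 | 0-0-,01--
  5 | --01,0--1,0-0-,01--
  6 | 01--  (sole → essential)
  7 | 0--1,01--
  8 | -00-,10--
  9 | --01,-0-1,-00-,10--
  10 | 10--  (sole → essential)
  11 | -0-1,10--
  13 | --01  (sole → essential)
Essential prime implicants: --01, 01--, 10--

3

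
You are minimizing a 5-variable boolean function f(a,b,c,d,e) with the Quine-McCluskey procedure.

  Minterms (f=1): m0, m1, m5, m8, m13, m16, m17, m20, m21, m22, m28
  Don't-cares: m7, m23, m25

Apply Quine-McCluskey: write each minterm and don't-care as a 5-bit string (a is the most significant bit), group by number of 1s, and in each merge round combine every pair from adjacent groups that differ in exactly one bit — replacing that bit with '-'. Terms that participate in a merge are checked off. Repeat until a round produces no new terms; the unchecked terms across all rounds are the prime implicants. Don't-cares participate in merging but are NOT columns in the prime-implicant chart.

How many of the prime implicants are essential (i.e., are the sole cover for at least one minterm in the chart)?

[col 0] 00000*, 00001*, 00101*, 00111*, 01000*, 01101*, 10000*, 10001*, 10100*, 10101*, 10110*, 10111*, 11001*, 11100*
[col 1] -0000*, -0001*, -0101*, -0111*, 0-000, 0-101, 00-01*, 0000-*, 001-1*, 1-001, 1-100, 10-00*, 10-01*, 1000-*, 101-0*, 101-1*, 1010-*, 1011-*
[col 2] -0-01, -000-, -01-1, 10-0-, 101--
Prime implicants: -0-01, -000-, -01-1, 0-000, 0-101, 1-001, 1-100, 10-0-, 101--
PI chart (minterm → PIs covering it):
  0 | -000-,0-000
  1 | -0-01,-000-
  5 | -0-01,-01-1,0-101
  8 | 0-000  (sole → essential)
  13 | 0-101  (sole → essential)
  16 | -000-,10-0-
  17 | -0-01,-000-,1-001,10-0-
  20 | 1-100,10-0-,101--
  21 | -0-01,-01-1,10-0-,101--
  22 | 101--  (sole → essential)
  28 | 1-100  (sole → essential)
Essential prime implicants: 0-000, 0-101, 1-100, 101--

4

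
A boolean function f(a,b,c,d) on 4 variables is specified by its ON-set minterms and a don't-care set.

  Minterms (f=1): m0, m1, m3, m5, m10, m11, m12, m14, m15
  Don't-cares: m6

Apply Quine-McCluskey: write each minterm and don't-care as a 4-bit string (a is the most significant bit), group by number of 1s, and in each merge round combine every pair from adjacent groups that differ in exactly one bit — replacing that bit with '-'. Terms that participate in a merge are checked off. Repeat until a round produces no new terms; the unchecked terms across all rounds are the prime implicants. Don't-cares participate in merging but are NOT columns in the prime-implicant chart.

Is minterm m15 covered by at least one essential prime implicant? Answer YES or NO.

YES

size-2^0 implicants → 0000(✓)  0001(✓)  0011(✓)  0101(✓)  0110(✓)  1010(✓)  1011(✓)  1100(✓)  1110(✓)  1111(✓)
size-2^1 implicants → -011  -110  0-01  00-1  000-  1-10(✓)  1-11(✓)  101-(✓)  11-0  111-(✓)
size-2^2 implicants → 1-1-
Unchecked terms (primes): -011, -110, 0-01, 00-1, 000-, 1-1-, 11-0
Minterm coverage:
  m0 ⊆ 000- [E]
  m1 ⊆ 0-01,00-1,000-
  m3 ⊆ -011,00-1
  m5 ⊆ 0-01 [E]
  m10 ⊆ 1-1- [E]
  m11 ⊆ -011,1-1-
  m12 ⊆ 11-0 [E]
  m14 ⊆ -110,1-1-,11-0
  m15 ⊆ 1-1- [E]
E = {0-01, 000-, 1-1-, 11-0}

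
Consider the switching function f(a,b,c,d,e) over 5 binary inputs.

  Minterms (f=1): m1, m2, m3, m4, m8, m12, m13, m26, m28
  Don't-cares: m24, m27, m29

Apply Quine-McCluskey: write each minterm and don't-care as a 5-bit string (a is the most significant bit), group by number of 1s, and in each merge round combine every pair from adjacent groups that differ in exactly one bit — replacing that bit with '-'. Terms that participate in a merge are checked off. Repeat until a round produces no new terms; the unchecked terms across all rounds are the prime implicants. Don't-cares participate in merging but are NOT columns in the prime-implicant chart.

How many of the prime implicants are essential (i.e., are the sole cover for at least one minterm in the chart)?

5

size-2^0 implicants → 00001(✓)  00010(✓)  00011(✓)  00100(✓)  01000(✓)  01100(✓)  01101(✓)  11000(✓)  11010(✓)  11011(✓)  11100(✓)  11101(✓)
size-2^1 implicants → -1000(✓)  -1100(✓)  -1101(✓)  0-100  000-1  0001-  01-00(✓)  0110-(✓)  11-00(✓)  110-0  1101-  1110-(✓)
size-2^2 implicants → -1-00  -110-
Unchecked terms (primes): -1-00, -110-, 0-100, 000-1, 0001-, 110-0, 1101-
Minterm coverage:
  m1 ⊆ 000-1 [E]
  m2 ⊆ 0001- [E]
  m3 ⊆ 000-1,0001-
  m4 ⊆ 0-100 [E]
  m8 ⊆ -1-00 [E]
  m12 ⊆ -1-00,-110-,0-100
  m13 ⊆ -110- [E]
  m26 ⊆ 110-0,1101-
  m28 ⊆ -1-00,-110-
E = {-1-00, -110-, 0-100, 000-1, 0001-}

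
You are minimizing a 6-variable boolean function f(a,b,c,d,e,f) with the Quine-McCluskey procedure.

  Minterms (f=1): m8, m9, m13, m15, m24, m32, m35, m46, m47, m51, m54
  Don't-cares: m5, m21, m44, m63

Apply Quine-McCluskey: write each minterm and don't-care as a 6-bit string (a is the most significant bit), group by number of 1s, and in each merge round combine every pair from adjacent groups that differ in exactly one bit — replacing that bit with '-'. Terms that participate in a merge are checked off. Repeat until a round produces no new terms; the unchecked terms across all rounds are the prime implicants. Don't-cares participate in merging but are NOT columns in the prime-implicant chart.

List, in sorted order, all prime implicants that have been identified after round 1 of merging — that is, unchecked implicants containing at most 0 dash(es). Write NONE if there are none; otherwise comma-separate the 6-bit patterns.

100000, 110110

Round 0: 000101✓ 001000✓ 001001✓ 001101✓ 001111✓ 010101✓ 011000✓ 100000 100011✓ 101100✓ 101110✓ 101111✓ 110011✓ 110110 111111✓
Round 1: -01111 0-0101 0-1000 00-101 001-01 00100- 0011-1 1-0011 1-1111 1011-0 10111-
PIs = {-01111, 0-0101, 0-1000, 00-101, 001-01, 00100-, 0011-1, 1-0011, 1-1111, 100000, 1011-0, 10111-, 110110}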